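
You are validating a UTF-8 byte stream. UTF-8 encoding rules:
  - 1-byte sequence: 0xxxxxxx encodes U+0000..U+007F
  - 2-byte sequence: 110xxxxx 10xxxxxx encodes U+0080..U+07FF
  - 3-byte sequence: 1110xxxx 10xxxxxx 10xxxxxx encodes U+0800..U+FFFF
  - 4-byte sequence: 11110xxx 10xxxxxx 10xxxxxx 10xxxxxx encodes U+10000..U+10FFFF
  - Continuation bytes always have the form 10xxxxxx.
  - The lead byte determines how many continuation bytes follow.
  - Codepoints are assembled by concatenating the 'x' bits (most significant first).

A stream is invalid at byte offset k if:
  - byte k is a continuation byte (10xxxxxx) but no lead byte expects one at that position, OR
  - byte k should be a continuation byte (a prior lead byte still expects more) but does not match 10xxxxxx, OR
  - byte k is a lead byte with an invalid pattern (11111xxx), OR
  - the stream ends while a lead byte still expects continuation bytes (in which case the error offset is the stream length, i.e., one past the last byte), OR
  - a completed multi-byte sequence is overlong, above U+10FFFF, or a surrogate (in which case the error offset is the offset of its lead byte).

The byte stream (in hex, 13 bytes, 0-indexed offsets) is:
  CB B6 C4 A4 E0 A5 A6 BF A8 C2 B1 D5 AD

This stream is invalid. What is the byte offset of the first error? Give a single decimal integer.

Answer: 7

Derivation:
Byte[0]=CB: 2-byte lead, need 1 cont bytes. acc=0xB
Byte[1]=B6: continuation. acc=(acc<<6)|0x36=0x2F6
Completed: cp=U+02F6 (starts at byte 0)
Byte[2]=C4: 2-byte lead, need 1 cont bytes. acc=0x4
Byte[3]=A4: continuation. acc=(acc<<6)|0x24=0x124
Completed: cp=U+0124 (starts at byte 2)
Byte[4]=E0: 3-byte lead, need 2 cont bytes. acc=0x0
Byte[5]=A5: continuation. acc=(acc<<6)|0x25=0x25
Byte[6]=A6: continuation. acc=(acc<<6)|0x26=0x966
Completed: cp=U+0966 (starts at byte 4)
Byte[7]=BF: INVALID lead byte (not 0xxx/110x/1110/11110)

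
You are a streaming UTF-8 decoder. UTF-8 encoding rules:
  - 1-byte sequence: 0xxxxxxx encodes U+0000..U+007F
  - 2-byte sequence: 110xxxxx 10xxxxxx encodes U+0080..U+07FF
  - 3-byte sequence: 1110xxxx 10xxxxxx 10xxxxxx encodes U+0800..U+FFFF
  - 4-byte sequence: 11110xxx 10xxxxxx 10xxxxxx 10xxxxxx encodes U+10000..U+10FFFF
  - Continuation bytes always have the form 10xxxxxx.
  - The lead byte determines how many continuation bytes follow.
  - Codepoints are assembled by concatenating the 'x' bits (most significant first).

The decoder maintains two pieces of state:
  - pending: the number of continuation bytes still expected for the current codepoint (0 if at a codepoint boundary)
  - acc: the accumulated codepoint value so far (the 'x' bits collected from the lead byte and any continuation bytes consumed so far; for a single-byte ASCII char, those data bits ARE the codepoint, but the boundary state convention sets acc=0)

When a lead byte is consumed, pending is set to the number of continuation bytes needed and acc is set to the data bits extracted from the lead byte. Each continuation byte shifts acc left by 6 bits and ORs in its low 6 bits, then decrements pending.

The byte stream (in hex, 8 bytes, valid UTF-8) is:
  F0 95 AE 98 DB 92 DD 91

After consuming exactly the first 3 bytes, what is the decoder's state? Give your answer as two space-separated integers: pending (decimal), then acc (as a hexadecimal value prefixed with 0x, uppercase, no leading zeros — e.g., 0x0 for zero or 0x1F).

Byte[0]=F0: 4-byte lead. pending=3, acc=0x0
Byte[1]=95: continuation. acc=(acc<<6)|0x15=0x15, pending=2
Byte[2]=AE: continuation. acc=(acc<<6)|0x2E=0x56E, pending=1

Answer: 1 0x56E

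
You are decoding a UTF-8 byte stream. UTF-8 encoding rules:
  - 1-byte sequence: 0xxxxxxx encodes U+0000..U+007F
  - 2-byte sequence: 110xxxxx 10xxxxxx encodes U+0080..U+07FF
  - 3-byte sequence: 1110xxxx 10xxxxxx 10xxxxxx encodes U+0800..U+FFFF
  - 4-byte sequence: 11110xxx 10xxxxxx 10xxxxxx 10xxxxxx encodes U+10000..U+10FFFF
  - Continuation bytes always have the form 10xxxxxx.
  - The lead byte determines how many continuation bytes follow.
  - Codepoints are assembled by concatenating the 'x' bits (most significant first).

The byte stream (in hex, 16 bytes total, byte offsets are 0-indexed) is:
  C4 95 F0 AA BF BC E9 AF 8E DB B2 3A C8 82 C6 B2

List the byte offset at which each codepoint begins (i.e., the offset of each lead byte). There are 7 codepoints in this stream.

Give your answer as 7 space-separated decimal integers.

Answer: 0 2 6 9 11 12 14

Derivation:
Byte[0]=C4: 2-byte lead, need 1 cont bytes. acc=0x4
Byte[1]=95: continuation. acc=(acc<<6)|0x15=0x115
Completed: cp=U+0115 (starts at byte 0)
Byte[2]=F0: 4-byte lead, need 3 cont bytes. acc=0x0
Byte[3]=AA: continuation. acc=(acc<<6)|0x2A=0x2A
Byte[4]=BF: continuation. acc=(acc<<6)|0x3F=0xABF
Byte[5]=BC: continuation. acc=(acc<<6)|0x3C=0x2AFFC
Completed: cp=U+2AFFC (starts at byte 2)
Byte[6]=E9: 3-byte lead, need 2 cont bytes. acc=0x9
Byte[7]=AF: continuation. acc=(acc<<6)|0x2F=0x26F
Byte[8]=8E: continuation. acc=(acc<<6)|0x0E=0x9BCE
Completed: cp=U+9BCE (starts at byte 6)
Byte[9]=DB: 2-byte lead, need 1 cont bytes. acc=0x1B
Byte[10]=B2: continuation. acc=(acc<<6)|0x32=0x6F2
Completed: cp=U+06F2 (starts at byte 9)
Byte[11]=3A: 1-byte ASCII. cp=U+003A
Byte[12]=C8: 2-byte lead, need 1 cont bytes. acc=0x8
Byte[13]=82: continuation. acc=(acc<<6)|0x02=0x202
Completed: cp=U+0202 (starts at byte 12)
Byte[14]=C6: 2-byte lead, need 1 cont bytes. acc=0x6
Byte[15]=B2: continuation. acc=(acc<<6)|0x32=0x1B2
Completed: cp=U+01B2 (starts at byte 14)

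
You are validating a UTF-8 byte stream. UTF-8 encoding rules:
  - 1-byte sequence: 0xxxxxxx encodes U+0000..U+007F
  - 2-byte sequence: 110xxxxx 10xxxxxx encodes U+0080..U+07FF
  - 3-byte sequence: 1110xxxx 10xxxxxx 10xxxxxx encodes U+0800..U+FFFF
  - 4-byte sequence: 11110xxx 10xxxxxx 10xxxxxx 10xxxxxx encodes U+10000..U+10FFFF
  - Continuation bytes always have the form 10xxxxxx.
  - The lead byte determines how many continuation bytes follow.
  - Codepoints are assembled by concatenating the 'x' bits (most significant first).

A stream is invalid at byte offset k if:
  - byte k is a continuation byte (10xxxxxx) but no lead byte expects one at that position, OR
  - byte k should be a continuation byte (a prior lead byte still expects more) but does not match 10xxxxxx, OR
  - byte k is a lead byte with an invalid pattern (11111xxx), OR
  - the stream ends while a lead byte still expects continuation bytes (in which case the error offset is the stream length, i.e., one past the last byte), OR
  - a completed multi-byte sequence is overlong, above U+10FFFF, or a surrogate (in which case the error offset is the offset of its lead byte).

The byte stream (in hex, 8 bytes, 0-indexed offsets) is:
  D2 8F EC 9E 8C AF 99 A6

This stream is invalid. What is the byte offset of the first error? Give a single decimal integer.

Byte[0]=D2: 2-byte lead, need 1 cont bytes. acc=0x12
Byte[1]=8F: continuation. acc=(acc<<6)|0x0F=0x48F
Completed: cp=U+048F (starts at byte 0)
Byte[2]=EC: 3-byte lead, need 2 cont bytes. acc=0xC
Byte[3]=9E: continuation. acc=(acc<<6)|0x1E=0x31E
Byte[4]=8C: continuation. acc=(acc<<6)|0x0C=0xC78C
Completed: cp=U+C78C (starts at byte 2)
Byte[5]=AF: INVALID lead byte (not 0xxx/110x/1110/11110)

Answer: 5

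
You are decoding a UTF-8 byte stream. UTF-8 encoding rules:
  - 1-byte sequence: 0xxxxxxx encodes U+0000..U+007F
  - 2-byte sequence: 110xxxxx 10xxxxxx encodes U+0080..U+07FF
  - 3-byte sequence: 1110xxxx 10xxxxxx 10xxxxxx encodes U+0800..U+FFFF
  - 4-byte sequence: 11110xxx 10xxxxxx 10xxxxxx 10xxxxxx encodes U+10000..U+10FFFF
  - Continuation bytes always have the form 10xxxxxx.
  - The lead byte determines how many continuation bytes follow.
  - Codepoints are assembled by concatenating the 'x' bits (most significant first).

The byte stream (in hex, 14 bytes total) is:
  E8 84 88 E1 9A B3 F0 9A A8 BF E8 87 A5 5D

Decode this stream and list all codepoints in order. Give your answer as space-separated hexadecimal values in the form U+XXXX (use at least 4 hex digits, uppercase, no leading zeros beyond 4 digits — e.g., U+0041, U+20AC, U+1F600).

Byte[0]=E8: 3-byte lead, need 2 cont bytes. acc=0x8
Byte[1]=84: continuation. acc=(acc<<6)|0x04=0x204
Byte[2]=88: continuation. acc=(acc<<6)|0x08=0x8108
Completed: cp=U+8108 (starts at byte 0)
Byte[3]=E1: 3-byte lead, need 2 cont bytes. acc=0x1
Byte[4]=9A: continuation. acc=(acc<<6)|0x1A=0x5A
Byte[5]=B3: continuation. acc=(acc<<6)|0x33=0x16B3
Completed: cp=U+16B3 (starts at byte 3)
Byte[6]=F0: 4-byte lead, need 3 cont bytes. acc=0x0
Byte[7]=9A: continuation. acc=(acc<<6)|0x1A=0x1A
Byte[8]=A8: continuation. acc=(acc<<6)|0x28=0x6A8
Byte[9]=BF: continuation. acc=(acc<<6)|0x3F=0x1AA3F
Completed: cp=U+1AA3F (starts at byte 6)
Byte[10]=E8: 3-byte lead, need 2 cont bytes. acc=0x8
Byte[11]=87: continuation. acc=(acc<<6)|0x07=0x207
Byte[12]=A5: continuation. acc=(acc<<6)|0x25=0x81E5
Completed: cp=U+81E5 (starts at byte 10)
Byte[13]=5D: 1-byte ASCII. cp=U+005D

Answer: U+8108 U+16B3 U+1AA3F U+81E5 U+005D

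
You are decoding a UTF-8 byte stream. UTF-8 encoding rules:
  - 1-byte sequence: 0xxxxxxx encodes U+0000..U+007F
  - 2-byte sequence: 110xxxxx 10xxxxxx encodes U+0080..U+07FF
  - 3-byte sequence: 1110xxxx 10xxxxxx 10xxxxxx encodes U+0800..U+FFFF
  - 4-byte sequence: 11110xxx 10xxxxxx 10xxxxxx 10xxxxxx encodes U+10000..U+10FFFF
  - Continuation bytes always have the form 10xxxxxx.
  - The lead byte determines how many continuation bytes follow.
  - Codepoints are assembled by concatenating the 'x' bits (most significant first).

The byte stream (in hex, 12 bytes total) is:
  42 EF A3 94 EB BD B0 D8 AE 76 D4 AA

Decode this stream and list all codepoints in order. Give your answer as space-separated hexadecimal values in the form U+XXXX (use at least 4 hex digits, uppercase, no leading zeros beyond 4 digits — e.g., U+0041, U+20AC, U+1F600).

Answer: U+0042 U+F8D4 U+BF70 U+062E U+0076 U+052A

Derivation:
Byte[0]=42: 1-byte ASCII. cp=U+0042
Byte[1]=EF: 3-byte lead, need 2 cont bytes. acc=0xF
Byte[2]=A3: continuation. acc=(acc<<6)|0x23=0x3E3
Byte[3]=94: continuation. acc=(acc<<6)|0x14=0xF8D4
Completed: cp=U+F8D4 (starts at byte 1)
Byte[4]=EB: 3-byte lead, need 2 cont bytes. acc=0xB
Byte[5]=BD: continuation. acc=(acc<<6)|0x3D=0x2FD
Byte[6]=B0: continuation. acc=(acc<<6)|0x30=0xBF70
Completed: cp=U+BF70 (starts at byte 4)
Byte[7]=D8: 2-byte lead, need 1 cont bytes. acc=0x18
Byte[8]=AE: continuation. acc=(acc<<6)|0x2E=0x62E
Completed: cp=U+062E (starts at byte 7)
Byte[9]=76: 1-byte ASCII. cp=U+0076
Byte[10]=D4: 2-byte lead, need 1 cont bytes. acc=0x14
Byte[11]=AA: continuation. acc=(acc<<6)|0x2A=0x52A
Completed: cp=U+052A (starts at byte 10)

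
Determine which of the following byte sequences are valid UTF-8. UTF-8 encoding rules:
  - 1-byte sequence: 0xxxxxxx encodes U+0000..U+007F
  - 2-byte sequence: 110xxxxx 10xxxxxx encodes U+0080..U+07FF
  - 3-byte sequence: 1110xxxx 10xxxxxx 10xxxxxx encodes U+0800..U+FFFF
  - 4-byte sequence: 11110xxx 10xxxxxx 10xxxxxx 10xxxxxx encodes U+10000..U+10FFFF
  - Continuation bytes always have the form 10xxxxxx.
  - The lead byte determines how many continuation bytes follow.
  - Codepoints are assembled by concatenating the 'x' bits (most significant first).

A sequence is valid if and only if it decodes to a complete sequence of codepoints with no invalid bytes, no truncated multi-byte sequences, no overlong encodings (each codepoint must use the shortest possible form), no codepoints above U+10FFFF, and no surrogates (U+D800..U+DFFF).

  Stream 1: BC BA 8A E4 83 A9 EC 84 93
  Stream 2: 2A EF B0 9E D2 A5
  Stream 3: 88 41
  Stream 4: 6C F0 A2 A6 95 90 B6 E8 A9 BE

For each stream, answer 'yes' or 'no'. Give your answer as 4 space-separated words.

Stream 1: error at byte offset 0. INVALID
Stream 2: decodes cleanly. VALID
Stream 3: error at byte offset 0. INVALID
Stream 4: error at byte offset 5. INVALID

Answer: no yes no no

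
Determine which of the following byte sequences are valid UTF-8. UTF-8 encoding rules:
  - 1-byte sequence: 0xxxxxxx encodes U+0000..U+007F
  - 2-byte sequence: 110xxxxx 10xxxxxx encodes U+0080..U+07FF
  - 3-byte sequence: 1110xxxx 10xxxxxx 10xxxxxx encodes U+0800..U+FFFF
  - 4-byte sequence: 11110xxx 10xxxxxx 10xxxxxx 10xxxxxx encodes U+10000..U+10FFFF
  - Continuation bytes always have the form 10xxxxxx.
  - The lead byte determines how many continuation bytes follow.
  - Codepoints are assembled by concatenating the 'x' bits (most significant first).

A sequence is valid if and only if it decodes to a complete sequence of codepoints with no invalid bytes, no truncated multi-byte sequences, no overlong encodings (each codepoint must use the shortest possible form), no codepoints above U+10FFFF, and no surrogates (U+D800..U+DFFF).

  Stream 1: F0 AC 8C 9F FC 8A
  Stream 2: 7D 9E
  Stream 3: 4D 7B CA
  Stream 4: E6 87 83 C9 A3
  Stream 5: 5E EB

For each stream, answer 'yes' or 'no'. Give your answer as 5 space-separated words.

Answer: no no no yes no

Derivation:
Stream 1: error at byte offset 4. INVALID
Stream 2: error at byte offset 1. INVALID
Stream 3: error at byte offset 3. INVALID
Stream 4: decodes cleanly. VALID
Stream 5: error at byte offset 2. INVALID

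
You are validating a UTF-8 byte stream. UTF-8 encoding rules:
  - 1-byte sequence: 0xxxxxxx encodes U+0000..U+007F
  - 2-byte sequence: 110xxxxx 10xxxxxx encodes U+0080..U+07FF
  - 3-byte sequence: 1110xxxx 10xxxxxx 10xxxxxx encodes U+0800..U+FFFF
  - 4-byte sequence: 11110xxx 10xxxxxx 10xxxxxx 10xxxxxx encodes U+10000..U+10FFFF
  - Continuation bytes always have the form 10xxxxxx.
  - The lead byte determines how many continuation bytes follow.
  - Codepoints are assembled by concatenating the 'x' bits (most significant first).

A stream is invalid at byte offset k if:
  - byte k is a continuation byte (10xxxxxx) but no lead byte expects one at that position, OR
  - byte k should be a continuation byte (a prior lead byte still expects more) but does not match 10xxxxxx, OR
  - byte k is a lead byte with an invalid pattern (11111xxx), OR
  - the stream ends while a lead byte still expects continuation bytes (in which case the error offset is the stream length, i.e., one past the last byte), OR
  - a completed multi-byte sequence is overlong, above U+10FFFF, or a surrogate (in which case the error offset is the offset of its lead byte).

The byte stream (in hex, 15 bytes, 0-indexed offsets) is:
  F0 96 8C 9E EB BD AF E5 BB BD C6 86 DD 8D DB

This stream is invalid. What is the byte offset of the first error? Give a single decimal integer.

Answer: 15

Derivation:
Byte[0]=F0: 4-byte lead, need 3 cont bytes. acc=0x0
Byte[1]=96: continuation. acc=(acc<<6)|0x16=0x16
Byte[2]=8C: continuation. acc=(acc<<6)|0x0C=0x58C
Byte[3]=9E: continuation. acc=(acc<<6)|0x1E=0x1631E
Completed: cp=U+1631E (starts at byte 0)
Byte[4]=EB: 3-byte lead, need 2 cont bytes. acc=0xB
Byte[5]=BD: continuation. acc=(acc<<6)|0x3D=0x2FD
Byte[6]=AF: continuation. acc=(acc<<6)|0x2F=0xBF6F
Completed: cp=U+BF6F (starts at byte 4)
Byte[7]=E5: 3-byte lead, need 2 cont bytes. acc=0x5
Byte[8]=BB: continuation. acc=(acc<<6)|0x3B=0x17B
Byte[9]=BD: continuation. acc=(acc<<6)|0x3D=0x5EFD
Completed: cp=U+5EFD (starts at byte 7)
Byte[10]=C6: 2-byte lead, need 1 cont bytes. acc=0x6
Byte[11]=86: continuation. acc=(acc<<6)|0x06=0x186
Completed: cp=U+0186 (starts at byte 10)
Byte[12]=DD: 2-byte lead, need 1 cont bytes. acc=0x1D
Byte[13]=8D: continuation. acc=(acc<<6)|0x0D=0x74D
Completed: cp=U+074D (starts at byte 12)
Byte[14]=DB: 2-byte lead, need 1 cont bytes. acc=0x1B
Byte[15]: stream ended, expected continuation. INVALID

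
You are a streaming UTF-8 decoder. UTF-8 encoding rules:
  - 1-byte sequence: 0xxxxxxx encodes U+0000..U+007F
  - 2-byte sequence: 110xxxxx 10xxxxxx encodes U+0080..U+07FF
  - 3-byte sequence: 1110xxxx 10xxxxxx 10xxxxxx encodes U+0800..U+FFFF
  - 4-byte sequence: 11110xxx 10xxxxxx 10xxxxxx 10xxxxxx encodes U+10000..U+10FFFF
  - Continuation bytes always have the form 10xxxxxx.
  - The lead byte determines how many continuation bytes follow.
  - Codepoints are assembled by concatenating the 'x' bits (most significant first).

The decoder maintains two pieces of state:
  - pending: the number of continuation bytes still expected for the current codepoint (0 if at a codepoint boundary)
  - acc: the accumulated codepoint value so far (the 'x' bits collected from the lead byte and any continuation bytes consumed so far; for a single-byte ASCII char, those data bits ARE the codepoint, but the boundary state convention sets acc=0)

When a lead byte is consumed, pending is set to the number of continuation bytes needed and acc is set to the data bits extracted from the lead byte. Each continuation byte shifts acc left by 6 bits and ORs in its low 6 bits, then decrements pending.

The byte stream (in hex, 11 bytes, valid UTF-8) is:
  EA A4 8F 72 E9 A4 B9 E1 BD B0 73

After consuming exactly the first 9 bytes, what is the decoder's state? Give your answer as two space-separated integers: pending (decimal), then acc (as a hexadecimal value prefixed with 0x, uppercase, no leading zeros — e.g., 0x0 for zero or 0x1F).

Answer: 1 0x7D

Derivation:
Byte[0]=EA: 3-byte lead. pending=2, acc=0xA
Byte[1]=A4: continuation. acc=(acc<<6)|0x24=0x2A4, pending=1
Byte[2]=8F: continuation. acc=(acc<<6)|0x0F=0xA90F, pending=0
Byte[3]=72: 1-byte. pending=0, acc=0x0
Byte[4]=E9: 3-byte lead. pending=2, acc=0x9
Byte[5]=A4: continuation. acc=(acc<<6)|0x24=0x264, pending=1
Byte[6]=B9: continuation. acc=(acc<<6)|0x39=0x9939, pending=0
Byte[7]=E1: 3-byte lead. pending=2, acc=0x1
Byte[8]=BD: continuation. acc=(acc<<6)|0x3D=0x7D, pending=1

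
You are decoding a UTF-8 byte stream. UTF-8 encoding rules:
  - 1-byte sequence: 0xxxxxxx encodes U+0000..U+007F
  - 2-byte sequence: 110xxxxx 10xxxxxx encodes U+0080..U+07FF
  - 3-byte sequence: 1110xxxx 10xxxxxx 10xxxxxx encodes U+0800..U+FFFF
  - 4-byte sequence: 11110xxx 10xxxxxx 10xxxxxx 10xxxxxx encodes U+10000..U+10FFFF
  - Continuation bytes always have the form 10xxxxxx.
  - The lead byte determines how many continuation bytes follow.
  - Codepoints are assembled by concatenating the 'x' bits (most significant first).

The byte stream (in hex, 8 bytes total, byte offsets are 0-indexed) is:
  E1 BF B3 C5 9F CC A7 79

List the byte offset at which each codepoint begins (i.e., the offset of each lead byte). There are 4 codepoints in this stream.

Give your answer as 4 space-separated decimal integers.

Byte[0]=E1: 3-byte lead, need 2 cont bytes. acc=0x1
Byte[1]=BF: continuation. acc=(acc<<6)|0x3F=0x7F
Byte[2]=B3: continuation. acc=(acc<<6)|0x33=0x1FF3
Completed: cp=U+1FF3 (starts at byte 0)
Byte[3]=C5: 2-byte lead, need 1 cont bytes. acc=0x5
Byte[4]=9F: continuation. acc=(acc<<6)|0x1F=0x15F
Completed: cp=U+015F (starts at byte 3)
Byte[5]=CC: 2-byte lead, need 1 cont bytes. acc=0xC
Byte[6]=A7: continuation. acc=(acc<<6)|0x27=0x327
Completed: cp=U+0327 (starts at byte 5)
Byte[7]=79: 1-byte ASCII. cp=U+0079

Answer: 0 3 5 7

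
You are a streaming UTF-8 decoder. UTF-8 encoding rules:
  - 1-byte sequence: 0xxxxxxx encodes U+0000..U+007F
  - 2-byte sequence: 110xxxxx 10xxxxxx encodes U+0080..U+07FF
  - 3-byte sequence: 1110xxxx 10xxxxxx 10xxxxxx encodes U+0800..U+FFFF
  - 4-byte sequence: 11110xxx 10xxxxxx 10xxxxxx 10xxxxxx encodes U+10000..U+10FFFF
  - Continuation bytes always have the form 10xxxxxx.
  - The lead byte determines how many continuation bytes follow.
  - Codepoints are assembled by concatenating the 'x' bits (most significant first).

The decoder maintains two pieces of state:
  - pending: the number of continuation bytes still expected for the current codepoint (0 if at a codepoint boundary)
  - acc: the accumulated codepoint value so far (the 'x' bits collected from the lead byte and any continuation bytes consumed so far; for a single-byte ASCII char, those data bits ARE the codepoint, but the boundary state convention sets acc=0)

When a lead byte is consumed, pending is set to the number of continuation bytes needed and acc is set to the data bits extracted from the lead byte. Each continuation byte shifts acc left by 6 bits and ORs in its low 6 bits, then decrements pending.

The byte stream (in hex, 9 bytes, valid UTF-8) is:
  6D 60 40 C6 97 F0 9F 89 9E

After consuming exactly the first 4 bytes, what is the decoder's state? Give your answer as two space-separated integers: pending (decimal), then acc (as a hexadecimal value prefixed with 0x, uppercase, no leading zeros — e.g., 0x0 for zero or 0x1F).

Answer: 1 0x6

Derivation:
Byte[0]=6D: 1-byte. pending=0, acc=0x0
Byte[1]=60: 1-byte. pending=0, acc=0x0
Byte[2]=40: 1-byte. pending=0, acc=0x0
Byte[3]=C6: 2-byte lead. pending=1, acc=0x6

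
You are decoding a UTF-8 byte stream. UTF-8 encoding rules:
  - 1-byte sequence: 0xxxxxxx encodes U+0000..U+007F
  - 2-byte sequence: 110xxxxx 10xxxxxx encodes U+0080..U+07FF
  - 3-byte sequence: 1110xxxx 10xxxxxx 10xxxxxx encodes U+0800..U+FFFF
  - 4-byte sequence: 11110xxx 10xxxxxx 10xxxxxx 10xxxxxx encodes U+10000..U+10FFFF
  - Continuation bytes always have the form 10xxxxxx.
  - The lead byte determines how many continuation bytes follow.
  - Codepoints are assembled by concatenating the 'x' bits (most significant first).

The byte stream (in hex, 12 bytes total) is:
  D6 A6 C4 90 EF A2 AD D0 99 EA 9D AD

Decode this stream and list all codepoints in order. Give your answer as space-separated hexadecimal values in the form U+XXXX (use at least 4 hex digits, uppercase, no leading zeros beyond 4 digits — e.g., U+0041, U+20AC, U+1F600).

Byte[0]=D6: 2-byte lead, need 1 cont bytes. acc=0x16
Byte[1]=A6: continuation. acc=(acc<<6)|0x26=0x5A6
Completed: cp=U+05A6 (starts at byte 0)
Byte[2]=C4: 2-byte lead, need 1 cont bytes. acc=0x4
Byte[3]=90: continuation. acc=(acc<<6)|0x10=0x110
Completed: cp=U+0110 (starts at byte 2)
Byte[4]=EF: 3-byte lead, need 2 cont bytes. acc=0xF
Byte[5]=A2: continuation. acc=(acc<<6)|0x22=0x3E2
Byte[6]=AD: continuation. acc=(acc<<6)|0x2D=0xF8AD
Completed: cp=U+F8AD (starts at byte 4)
Byte[7]=D0: 2-byte lead, need 1 cont bytes. acc=0x10
Byte[8]=99: continuation. acc=(acc<<6)|0x19=0x419
Completed: cp=U+0419 (starts at byte 7)
Byte[9]=EA: 3-byte lead, need 2 cont bytes. acc=0xA
Byte[10]=9D: continuation. acc=(acc<<6)|0x1D=0x29D
Byte[11]=AD: continuation. acc=(acc<<6)|0x2D=0xA76D
Completed: cp=U+A76D (starts at byte 9)

Answer: U+05A6 U+0110 U+F8AD U+0419 U+A76D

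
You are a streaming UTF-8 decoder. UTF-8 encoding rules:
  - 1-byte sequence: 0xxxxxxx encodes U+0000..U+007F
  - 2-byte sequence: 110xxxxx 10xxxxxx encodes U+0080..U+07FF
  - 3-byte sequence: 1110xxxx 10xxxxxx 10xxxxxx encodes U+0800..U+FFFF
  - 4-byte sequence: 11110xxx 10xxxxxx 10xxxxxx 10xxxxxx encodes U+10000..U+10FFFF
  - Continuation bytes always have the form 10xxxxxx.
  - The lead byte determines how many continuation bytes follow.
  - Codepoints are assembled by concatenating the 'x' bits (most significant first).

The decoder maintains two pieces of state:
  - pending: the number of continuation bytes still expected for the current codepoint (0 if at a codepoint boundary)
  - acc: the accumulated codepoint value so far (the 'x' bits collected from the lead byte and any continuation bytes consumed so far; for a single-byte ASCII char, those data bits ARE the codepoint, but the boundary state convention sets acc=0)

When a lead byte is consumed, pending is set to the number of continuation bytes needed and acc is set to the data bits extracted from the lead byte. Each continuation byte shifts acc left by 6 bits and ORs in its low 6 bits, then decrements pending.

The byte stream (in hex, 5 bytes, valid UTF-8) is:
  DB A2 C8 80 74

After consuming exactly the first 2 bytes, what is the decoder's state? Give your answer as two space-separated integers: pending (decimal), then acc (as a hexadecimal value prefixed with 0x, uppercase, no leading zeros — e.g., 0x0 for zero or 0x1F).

Answer: 0 0x6E2

Derivation:
Byte[0]=DB: 2-byte lead. pending=1, acc=0x1B
Byte[1]=A2: continuation. acc=(acc<<6)|0x22=0x6E2, pending=0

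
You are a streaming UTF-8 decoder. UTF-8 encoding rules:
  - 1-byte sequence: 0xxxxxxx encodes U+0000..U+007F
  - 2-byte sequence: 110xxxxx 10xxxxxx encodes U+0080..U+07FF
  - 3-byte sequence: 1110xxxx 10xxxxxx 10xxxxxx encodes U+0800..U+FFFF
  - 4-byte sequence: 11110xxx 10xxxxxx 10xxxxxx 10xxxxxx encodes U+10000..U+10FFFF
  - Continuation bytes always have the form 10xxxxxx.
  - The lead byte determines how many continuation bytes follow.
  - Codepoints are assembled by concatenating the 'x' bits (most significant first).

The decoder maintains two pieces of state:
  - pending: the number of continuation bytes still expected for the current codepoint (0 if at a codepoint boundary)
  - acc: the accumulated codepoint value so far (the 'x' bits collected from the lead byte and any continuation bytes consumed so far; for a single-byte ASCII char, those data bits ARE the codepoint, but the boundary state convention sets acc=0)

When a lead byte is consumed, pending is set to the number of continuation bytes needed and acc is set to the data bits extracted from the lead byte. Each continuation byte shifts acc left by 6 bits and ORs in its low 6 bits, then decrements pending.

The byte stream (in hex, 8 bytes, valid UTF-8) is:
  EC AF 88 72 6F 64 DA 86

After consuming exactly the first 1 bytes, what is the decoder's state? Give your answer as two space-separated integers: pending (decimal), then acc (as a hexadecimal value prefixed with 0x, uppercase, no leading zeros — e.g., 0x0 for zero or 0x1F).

Answer: 2 0xC

Derivation:
Byte[0]=EC: 3-byte lead. pending=2, acc=0xC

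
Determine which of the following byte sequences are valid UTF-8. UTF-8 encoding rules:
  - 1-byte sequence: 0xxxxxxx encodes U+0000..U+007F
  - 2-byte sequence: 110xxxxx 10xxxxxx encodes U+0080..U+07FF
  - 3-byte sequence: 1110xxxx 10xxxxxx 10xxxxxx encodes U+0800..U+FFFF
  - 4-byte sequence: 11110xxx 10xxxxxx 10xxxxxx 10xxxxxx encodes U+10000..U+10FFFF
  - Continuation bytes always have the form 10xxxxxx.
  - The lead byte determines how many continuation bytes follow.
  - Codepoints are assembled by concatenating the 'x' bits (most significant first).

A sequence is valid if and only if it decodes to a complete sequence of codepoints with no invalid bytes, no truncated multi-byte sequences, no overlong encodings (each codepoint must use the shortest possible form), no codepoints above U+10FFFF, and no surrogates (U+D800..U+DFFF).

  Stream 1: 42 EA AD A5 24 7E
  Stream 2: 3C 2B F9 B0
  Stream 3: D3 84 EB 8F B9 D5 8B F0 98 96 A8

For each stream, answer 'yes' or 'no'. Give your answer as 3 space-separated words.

Stream 1: decodes cleanly. VALID
Stream 2: error at byte offset 2. INVALID
Stream 3: decodes cleanly. VALID

Answer: yes no yes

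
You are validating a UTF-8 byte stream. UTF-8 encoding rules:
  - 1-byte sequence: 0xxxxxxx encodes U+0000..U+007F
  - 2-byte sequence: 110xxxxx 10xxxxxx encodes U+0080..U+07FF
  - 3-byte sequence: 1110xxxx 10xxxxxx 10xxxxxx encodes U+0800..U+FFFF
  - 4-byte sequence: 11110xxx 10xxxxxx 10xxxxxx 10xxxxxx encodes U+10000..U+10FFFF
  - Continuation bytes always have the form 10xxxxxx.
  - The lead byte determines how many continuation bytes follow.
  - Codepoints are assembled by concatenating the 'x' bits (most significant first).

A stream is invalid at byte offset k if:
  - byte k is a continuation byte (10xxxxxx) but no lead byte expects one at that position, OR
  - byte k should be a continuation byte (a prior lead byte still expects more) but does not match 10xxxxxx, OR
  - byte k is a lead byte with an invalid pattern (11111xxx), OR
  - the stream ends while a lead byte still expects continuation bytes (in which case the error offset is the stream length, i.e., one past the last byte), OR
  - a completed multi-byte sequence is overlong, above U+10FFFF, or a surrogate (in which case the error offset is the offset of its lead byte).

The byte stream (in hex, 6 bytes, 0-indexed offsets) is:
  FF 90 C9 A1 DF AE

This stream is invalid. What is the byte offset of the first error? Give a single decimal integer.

Byte[0]=FF: INVALID lead byte (not 0xxx/110x/1110/11110)

Answer: 0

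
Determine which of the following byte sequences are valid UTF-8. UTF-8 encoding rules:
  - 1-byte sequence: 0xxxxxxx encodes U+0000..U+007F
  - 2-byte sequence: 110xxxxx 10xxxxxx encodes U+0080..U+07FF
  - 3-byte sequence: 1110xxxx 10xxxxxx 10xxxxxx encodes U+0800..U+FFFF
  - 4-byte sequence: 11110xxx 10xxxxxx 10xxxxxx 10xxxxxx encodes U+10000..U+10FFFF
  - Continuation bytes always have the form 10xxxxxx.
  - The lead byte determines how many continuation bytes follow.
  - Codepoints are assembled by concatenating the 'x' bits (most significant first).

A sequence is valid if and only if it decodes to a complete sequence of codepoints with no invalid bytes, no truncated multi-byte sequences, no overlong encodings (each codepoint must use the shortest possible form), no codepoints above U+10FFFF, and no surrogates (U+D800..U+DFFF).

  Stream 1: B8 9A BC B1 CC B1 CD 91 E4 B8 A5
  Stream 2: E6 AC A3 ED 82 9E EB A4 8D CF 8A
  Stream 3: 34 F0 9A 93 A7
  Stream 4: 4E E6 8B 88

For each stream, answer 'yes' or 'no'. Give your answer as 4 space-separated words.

Answer: no yes yes yes

Derivation:
Stream 1: error at byte offset 0. INVALID
Stream 2: decodes cleanly. VALID
Stream 3: decodes cleanly. VALID
Stream 4: decodes cleanly. VALID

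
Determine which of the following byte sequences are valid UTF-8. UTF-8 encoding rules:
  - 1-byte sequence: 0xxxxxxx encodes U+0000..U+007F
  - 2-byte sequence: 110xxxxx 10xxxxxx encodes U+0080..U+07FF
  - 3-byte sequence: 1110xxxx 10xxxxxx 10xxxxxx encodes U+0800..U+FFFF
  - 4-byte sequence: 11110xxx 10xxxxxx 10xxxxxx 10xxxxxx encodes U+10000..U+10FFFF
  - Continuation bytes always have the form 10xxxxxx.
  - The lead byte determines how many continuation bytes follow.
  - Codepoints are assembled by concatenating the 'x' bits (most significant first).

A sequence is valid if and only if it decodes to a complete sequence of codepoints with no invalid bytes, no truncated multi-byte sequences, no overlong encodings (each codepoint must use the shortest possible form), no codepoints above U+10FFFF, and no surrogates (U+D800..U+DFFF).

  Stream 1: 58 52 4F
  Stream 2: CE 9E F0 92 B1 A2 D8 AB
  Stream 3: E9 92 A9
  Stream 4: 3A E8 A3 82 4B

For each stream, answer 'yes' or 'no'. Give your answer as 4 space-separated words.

Answer: yes yes yes yes

Derivation:
Stream 1: decodes cleanly. VALID
Stream 2: decodes cleanly. VALID
Stream 3: decodes cleanly. VALID
Stream 4: decodes cleanly. VALID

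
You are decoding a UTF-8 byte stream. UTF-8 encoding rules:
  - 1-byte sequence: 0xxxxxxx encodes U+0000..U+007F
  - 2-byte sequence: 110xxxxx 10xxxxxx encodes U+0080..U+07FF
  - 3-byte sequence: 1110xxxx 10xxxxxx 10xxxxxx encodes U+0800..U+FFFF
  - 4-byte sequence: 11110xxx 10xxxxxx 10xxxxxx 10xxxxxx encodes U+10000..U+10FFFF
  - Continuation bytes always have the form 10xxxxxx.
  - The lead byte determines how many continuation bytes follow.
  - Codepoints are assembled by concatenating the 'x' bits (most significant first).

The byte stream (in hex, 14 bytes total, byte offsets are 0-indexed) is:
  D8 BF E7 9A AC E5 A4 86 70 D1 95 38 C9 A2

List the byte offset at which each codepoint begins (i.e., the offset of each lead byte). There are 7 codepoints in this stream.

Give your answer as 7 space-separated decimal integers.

Answer: 0 2 5 8 9 11 12

Derivation:
Byte[0]=D8: 2-byte lead, need 1 cont bytes. acc=0x18
Byte[1]=BF: continuation. acc=(acc<<6)|0x3F=0x63F
Completed: cp=U+063F (starts at byte 0)
Byte[2]=E7: 3-byte lead, need 2 cont bytes. acc=0x7
Byte[3]=9A: continuation. acc=(acc<<6)|0x1A=0x1DA
Byte[4]=AC: continuation. acc=(acc<<6)|0x2C=0x76AC
Completed: cp=U+76AC (starts at byte 2)
Byte[5]=E5: 3-byte lead, need 2 cont bytes. acc=0x5
Byte[6]=A4: continuation. acc=(acc<<6)|0x24=0x164
Byte[7]=86: continuation. acc=(acc<<6)|0x06=0x5906
Completed: cp=U+5906 (starts at byte 5)
Byte[8]=70: 1-byte ASCII. cp=U+0070
Byte[9]=D1: 2-byte lead, need 1 cont bytes. acc=0x11
Byte[10]=95: continuation. acc=(acc<<6)|0x15=0x455
Completed: cp=U+0455 (starts at byte 9)
Byte[11]=38: 1-byte ASCII. cp=U+0038
Byte[12]=C9: 2-byte lead, need 1 cont bytes. acc=0x9
Byte[13]=A2: continuation. acc=(acc<<6)|0x22=0x262
Completed: cp=U+0262 (starts at byte 12)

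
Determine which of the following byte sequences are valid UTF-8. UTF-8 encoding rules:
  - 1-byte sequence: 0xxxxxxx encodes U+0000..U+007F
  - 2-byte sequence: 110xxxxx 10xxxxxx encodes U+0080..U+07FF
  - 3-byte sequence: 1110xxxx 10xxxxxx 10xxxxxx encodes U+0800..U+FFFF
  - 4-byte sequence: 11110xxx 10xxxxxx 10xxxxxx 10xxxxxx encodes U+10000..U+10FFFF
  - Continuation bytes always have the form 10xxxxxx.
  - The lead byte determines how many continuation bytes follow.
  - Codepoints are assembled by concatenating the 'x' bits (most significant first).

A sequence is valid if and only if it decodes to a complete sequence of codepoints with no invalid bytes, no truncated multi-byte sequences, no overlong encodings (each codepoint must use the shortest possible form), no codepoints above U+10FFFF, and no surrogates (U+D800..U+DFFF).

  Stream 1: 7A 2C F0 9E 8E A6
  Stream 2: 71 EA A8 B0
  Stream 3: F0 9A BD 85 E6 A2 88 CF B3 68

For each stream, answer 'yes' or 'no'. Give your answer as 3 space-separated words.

Answer: yes yes yes

Derivation:
Stream 1: decodes cleanly. VALID
Stream 2: decodes cleanly. VALID
Stream 3: decodes cleanly. VALID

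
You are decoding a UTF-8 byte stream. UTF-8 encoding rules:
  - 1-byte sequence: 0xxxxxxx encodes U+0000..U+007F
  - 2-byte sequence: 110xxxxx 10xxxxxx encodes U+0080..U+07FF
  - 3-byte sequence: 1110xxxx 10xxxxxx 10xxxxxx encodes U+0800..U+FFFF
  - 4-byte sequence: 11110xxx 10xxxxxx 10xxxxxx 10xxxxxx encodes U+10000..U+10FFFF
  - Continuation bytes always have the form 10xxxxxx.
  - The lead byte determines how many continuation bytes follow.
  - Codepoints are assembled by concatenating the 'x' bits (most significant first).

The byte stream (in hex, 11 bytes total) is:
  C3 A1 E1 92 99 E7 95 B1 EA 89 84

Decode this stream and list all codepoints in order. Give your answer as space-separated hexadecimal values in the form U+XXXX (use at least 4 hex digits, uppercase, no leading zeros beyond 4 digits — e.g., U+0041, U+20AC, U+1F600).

Byte[0]=C3: 2-byte lead, need 1 cont bytes. acc=0x3
Byte[1]=A1: continuation. acc=(acc<<6)|0x21=0xE1
Completed: cp=U+00E1 (starts at byte 0)
Byte[2]=E1: 3-byte lead, need 2 cont bytes. acc=0x1
Byte[3]=92: continuation. acc=(acc<<6)|0x12=0x52
Byte[4]=99: continuation. acc=(acc<<6)|0x19=0x1499
Completed: cp=U+1499 (starts at byte 2)
Byte[5]=E7: 3-byte lead, need 2 cont bytes. acc=0x7
Byte[6]=95: continuation. acc=(acc<<6)|0x15=0x1D5
Byte[7]=B1: continuation. acc=(acc<<6)|0x31=0x7571
Completed: cp=U+7571 (starts at byte 5)
Byte[8]=EA: 3-byte lead, need 2 cont bytes. acc=0xA
Byte[9]=89: continuation. acc=(acc<<6)|0x09=0x289
Byte[10]=84: continuation. acc=(acc<<6)|0x04=0xA244
Completed: cp=U+A244 (starts at byte 8)

Answer: U+00E1 U+1499 U+7571 U+A244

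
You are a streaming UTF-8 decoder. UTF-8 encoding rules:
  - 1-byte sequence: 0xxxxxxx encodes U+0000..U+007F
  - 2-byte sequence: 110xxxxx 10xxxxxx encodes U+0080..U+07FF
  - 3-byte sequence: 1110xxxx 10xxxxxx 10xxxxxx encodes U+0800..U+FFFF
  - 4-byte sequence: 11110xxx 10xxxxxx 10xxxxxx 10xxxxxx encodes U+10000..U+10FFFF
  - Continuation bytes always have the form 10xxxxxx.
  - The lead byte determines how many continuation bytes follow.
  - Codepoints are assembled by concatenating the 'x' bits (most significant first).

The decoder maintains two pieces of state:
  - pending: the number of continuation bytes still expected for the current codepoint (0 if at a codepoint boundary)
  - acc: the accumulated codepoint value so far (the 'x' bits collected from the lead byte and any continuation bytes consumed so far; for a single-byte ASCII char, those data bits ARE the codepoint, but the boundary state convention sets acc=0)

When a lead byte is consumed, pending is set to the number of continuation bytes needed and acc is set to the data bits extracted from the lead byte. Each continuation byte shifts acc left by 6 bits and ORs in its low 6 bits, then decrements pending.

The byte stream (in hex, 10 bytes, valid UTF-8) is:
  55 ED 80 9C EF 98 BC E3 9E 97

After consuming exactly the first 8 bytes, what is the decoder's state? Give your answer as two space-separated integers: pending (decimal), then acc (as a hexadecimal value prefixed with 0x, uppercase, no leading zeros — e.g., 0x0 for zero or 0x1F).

Byte[0]=55: 1-byte. pending=0, acc=0x0
Byte[1]=ED: 3-byte lead. pending=2, acc=0xD
Byte[2]=80: continuation. acc=(acc<<6)|0x00=0x340, pending=1
Byte[3]=9C: continuation. acc=(acc<<6)|0x1C=0xD01C, pending=0
Byte[4]=EF: 3-byte lead. pending=2, acc=0xF
Byte[5]=98: continuation. acc=(acc<<6)|0x18=0x3D8, pending=1
Byte[6]=BC: continuation. acc=(acc<<6)|0x3C=0xF63C, pending=0
Byte[7]=E3: 3-byte lead. pending=2, acc=0x3

Answer: 2 0x3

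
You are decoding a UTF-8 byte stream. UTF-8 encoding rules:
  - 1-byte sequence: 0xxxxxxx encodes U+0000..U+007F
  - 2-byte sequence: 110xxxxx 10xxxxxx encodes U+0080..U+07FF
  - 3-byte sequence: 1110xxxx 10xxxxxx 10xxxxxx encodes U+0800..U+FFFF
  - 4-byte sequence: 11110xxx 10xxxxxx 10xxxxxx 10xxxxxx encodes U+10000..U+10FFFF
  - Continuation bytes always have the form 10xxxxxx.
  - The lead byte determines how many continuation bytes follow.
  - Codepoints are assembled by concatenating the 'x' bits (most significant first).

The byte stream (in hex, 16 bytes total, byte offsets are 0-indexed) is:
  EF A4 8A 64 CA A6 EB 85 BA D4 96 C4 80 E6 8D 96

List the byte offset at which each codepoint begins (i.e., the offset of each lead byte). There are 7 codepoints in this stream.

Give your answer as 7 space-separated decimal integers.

Answer: 0 3 4 6 9 11 13

Derivation:
Byte[0]=EF: 3-byte lead, need 2 cont bytes. acc=0xF
Byte[1]=A4: continuation. acc=(acc<<6)|0x24=0x3E4
Byte[2]=8A: continuation. acc=(acc<<6)|0x0A=0xF90A
Completed: cp=U+F90A (starts at byte 0)
Byte[3]=64: 1-byte ASCII. cp=U+0064
Byte[4]=CA: 2-byte lead, need 1 cont bytes. acc=0xA
Byte[5]=A6: continuation. acc=(acc<<6)|0x26=0x2A6
Completed: cp=U+02A6 (starts at byte 4)
Byte[6]=EB: 3-byte lead, need 2 cont bytes. acc=0xB
Byte[7]=85: continuation. acc=(acc<<6)|0x05=0x2C5
Byte[8]=BA: continuation. acc=(acc<<6)|0x3A=0xB17A
Completed: cp=U+B17A (starts at byte 6)
Byte[9]=D4: 2-byte lead, need 1 cont bytes. acc=0x14
Byte[10]=96: continuation. acc=(acc<<6)|0x16=0x516
Completed: cp=U+0516 (starts at byte 9)
Byte[11]=C4: 2-byte lead, need 1 cont bytes. acc=0x4
Byte[12]=80: continuation. acc=(acc<<6)|0x00=0x100
Completed: cp=U+0100 (starts at byte 11)
Byte[13]=E6: 3-byte lead, need 2 cont bytes. acc=0x6
Byte[14]=8D: continuation. acc=(acc<<6)|0x0D=0x18D
Byte[15]=96: continuation. acc=(acc<<6)|0x16=0x6356
Completed: cp=U+6356 (starts at byte 13)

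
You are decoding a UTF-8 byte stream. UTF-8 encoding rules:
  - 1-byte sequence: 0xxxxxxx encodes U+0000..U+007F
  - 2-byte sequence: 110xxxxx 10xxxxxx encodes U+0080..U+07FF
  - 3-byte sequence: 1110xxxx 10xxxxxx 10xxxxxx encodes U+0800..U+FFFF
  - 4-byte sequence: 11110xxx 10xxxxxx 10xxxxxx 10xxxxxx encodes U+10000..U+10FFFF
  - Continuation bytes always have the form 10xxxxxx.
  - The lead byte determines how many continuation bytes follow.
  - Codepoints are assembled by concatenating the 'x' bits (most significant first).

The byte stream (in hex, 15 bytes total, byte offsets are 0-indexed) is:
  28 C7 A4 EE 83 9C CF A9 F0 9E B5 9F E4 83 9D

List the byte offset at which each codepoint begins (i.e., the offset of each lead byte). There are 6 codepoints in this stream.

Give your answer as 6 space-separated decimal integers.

Answer: 0 1 3 6 8 12

Derivation:
Byte[0]=28: 1-byte ASCII. cp=U+0028
Byte[1]=C7: 2-byte lead, need 1 cont bytes. acc=0x7
Byte[2]=A4: continuation. acc=(acc<<6)|0x24=0x1E4
Completed: cp=U+01E4 (starts at byte 1)
Byte[3]=EE: 3-byte lead, need 2 cont bytes. acc=0xE
Byte[4]=83: continuation. acc=(acc<<6)|0x03=0x383
Byte[5]=9C: continuation. acc=(acc<<6)|0x1C=0xE0DC
Completed: cp=U+E0DC (starts at byte 3)
Byte[6]=CF: 2-byte lead, need 1 cont bytes. acc=0xF
Byte[7]=A9: continuation. acc=(acc<<6)|0x29=0x3E9
Completed: cp=U+03E9 (starts at byte 6)
Byte[8]=F0: 4-byte lead, need 3 cont bytes. acc=0x0
Byte[9]=9E: continuation. acc=(acc<<6)|0x1E=0x1E
Byte[10]=B5: continuation. acc=(acc<<6)|0x35=0x7B5
Byte[11]=9F: continuation. acc=(acc<<6)|0x1F=0x1ED5F
Completed: cp=U+1ED5F (starts at byte 8)
Byte[12]=E4: 3-byte lead, need 2 cont bytes. acc=0x4
Byte[13]=83: continuation. acc=(acc<<6)|0x03=0x103
Byte[14]=9D: continuation. acc=(acc<<6)|0x1D=0x40DD
Completed: cp=U+40DD (starts at byte 12)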